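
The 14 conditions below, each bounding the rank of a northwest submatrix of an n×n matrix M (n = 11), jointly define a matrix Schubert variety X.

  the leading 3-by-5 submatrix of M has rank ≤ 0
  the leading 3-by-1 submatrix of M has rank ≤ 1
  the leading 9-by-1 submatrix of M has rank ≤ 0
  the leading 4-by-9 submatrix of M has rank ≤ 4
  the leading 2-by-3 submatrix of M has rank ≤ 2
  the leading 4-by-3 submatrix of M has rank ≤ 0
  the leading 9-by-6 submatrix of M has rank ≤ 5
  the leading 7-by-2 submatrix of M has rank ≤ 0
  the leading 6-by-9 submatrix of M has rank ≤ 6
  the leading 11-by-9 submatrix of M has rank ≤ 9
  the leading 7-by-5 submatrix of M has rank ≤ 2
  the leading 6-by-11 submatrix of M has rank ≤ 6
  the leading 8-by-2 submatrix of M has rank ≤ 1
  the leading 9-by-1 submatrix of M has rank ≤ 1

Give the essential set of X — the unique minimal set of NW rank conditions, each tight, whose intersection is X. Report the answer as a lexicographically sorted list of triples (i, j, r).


The tightest implied rank at each (i,j), from the 14 conditions:

  i=1: 0 | 0 | 0 | 0 | 0 | 1 | 1 | 1 | 1 | 1 | 1
  i=2: 0 | 0 | 0 | 0 | 0 | 1 | 2 | 2 | 2 | 2 | 2
  i=3: 0 | 0 | 0 | 0 | 0 | 1 | 2 | 3 | 3 | 3 | 3
  i=4: 0 | 0 | 0 | 1 | 1 | 2 | 3 | 4 | 4 | 4 | 4
  i=5: 0 | 0 | 1 | 2 | 2 | 3 | 4 | 5 | 5 | 5 | 5
  i=6: 0 | 0 | 1 | 2 | 2 | 3 | 4 | 5 | 6 | 6 | 6
  i=7: 0 | 0 | 1 | 2 | 2 | 3 | 4 | 5 | 6 | 7 | 7
  i=8: 0 | 1 | 2 | 3 | 3 | 4 | 5 | 6 | 7 | 8 | 8
  i=9: 0 | 1 | 2 | 3 | 4 | 5 | 6 | 7 | 8 | 9 | 9
  i=10: 1 | 2 | 3 | 4 | 5 | 6 | 7 | 8 | 9 | 10 | 10
  i=11: 1 | 2 | 3 | 4 | 5 | 6 | 7 | 8 | 9 | 10 | 11

reading off 1-entries of Δ²R: w = (6, 7, 8, 4, 3, 9, 10, 2, 5, 1, 11).

ℓ(w)=28; the 5 essential cells (i,j,r):

[(3, 5, 0), (4, 3, 0), (7, 2, 0), (7, 5, 2), (9, 1, 0)]


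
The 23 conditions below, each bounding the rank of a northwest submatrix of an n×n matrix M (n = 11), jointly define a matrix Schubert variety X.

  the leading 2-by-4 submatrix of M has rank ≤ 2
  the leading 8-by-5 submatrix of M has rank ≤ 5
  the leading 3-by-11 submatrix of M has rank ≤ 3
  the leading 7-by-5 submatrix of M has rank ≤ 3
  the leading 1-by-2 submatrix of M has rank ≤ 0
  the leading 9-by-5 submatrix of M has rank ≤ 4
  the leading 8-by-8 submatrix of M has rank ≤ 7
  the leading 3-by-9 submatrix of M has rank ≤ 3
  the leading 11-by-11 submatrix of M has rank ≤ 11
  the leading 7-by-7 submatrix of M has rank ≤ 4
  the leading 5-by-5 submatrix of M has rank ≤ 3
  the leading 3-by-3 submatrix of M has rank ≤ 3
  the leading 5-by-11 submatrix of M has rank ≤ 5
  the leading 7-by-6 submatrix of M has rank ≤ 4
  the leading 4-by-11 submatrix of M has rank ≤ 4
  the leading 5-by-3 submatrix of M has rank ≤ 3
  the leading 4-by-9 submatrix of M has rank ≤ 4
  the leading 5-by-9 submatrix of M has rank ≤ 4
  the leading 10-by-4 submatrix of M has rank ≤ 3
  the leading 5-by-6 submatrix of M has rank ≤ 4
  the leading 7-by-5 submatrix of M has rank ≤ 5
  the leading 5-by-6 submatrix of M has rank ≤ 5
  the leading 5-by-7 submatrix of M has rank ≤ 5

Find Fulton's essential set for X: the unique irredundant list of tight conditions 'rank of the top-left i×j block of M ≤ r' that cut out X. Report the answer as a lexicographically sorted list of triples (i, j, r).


Computing R[i][j] = min implied NW-rank bound (n=11, 23 conditions):

  row 1: 0  0  1  1  1  1  1  1  1  1  1
  row 2: 1  1  2  2  2  2  2  2  2  2  2
  row 3: 1  2  3  3  3  3  3  3  3  3  3
  row 4: 1  2  3  3  3  4  4  4  4  4  4
  row 5: 1  2  3  3  3  4  4  4  4  5  5
  row 6: 1  2  3  3  3  4  4  5  5  6  6
  row 7: 1  2  3  3  3  4  4  5  6  7  7
  row 8: 1  2  3  3  4  5  5  6  7  8  8
  row 9: 1  2  3  3  4  5  6  7  8  9  9
  row 10: 1  2  3  3  4  5  6  7  8  9  10
  row 11: 1  2  3  4  5  6  7  8  9  10  11

so w = (3, 1, 2, 6, 10, 8, 9, 5, 7, 11, 4).

ℓ(w)=18; the 5 essential cells (i,j,r):

[(1, 2, 0), (5, 9, 4), (7, 5, 3), (7, 7, 4), (10, 4, 3)]


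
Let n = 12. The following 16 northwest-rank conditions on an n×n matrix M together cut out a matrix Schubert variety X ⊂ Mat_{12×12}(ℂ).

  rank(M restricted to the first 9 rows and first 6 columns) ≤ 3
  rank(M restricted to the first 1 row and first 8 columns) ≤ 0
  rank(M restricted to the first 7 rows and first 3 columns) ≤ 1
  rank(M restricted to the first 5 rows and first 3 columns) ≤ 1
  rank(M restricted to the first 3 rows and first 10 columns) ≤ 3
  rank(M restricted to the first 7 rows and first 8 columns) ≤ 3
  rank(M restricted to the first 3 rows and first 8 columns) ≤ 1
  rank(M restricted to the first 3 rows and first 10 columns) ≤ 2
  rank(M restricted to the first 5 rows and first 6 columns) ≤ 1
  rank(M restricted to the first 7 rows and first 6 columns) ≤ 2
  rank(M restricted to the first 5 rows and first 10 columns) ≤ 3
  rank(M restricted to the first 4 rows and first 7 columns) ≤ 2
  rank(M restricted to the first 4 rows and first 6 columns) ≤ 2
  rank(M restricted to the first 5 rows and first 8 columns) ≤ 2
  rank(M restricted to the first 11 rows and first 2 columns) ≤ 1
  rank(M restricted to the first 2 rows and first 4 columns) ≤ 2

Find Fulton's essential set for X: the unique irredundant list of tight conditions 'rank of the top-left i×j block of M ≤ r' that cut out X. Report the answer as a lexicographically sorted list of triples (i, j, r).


Computing R[i][j] = min implied NW-rank bound (n=12, 16 conditions):

  row 1: 0, 0, 0, 0, 0, 0, 0, 0, 1, 1, 1, 1
  row 2: 1, 1, 1, 1, 1, 1, 1, 1, 2, 2, 2, 2
  row 3: 1, 1, 1, 1, 1, 1, 1, 1, 2, 2, 3, 3
  row 4: 1, 1, 1, 1, 1, 1, 2, 2, 3, 3, 4, 4
  row 5: 1, 1, 1, 1, 1, 1, 2, 2, 3, 3, 4, 5
  row 6: 1, 1, 1, 2, 2, 2, 3, 3, 4, 4, 5, 6
  row 7: 1, 1, 1, 2, 2, 2, 3, 3, 4, 5, 6, 7
  row 8: 1, 1, 2, 3, 3, 3, 4, 4, 5, 6, 7, 8
  row 9: 1, 1, 2, 3, 3, 3, 4, 5, 6, 7, 8, 9
  row 10: 1, 1, 2, 3, 4, 4, 5, 6, 7, 8, 9, 10
  row 11: 1, 1, 2, 3, 4, 5, 6, 7, 8, 9, 10, 11
  row 12: 1, 2, 3, 4, 5, 6, 7, 8, 9, 10, 11, 12

the unique w with this rank table is (9, 1, 11, 7, 12, 4, 10, 3, 8, 5, 6, 2).

D(w) has 41 cells with 11 SE-corners; essential set:

[(1, 8, 0), (3, 8, 1), (3, 10, 2), (5, 6, 1), (5, 8, 2), (5, 10, 3), (7, 3, 1), (7, 6, 2), (7, 8, 3), (9, 6, 3), (11, 2, 1)]


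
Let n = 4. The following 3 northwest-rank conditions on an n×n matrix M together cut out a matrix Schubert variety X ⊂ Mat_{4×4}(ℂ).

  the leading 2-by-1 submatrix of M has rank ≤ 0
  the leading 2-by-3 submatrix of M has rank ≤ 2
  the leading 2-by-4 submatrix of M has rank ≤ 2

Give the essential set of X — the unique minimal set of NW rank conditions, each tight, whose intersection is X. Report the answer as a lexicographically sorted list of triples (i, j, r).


Recovering R(i,j) via the rank-extension bound from the 3 conditions:

  R[1]: 0 | 1 | 1 | 1
  R[2]: 0 | 1 | 2 | 2
  R[3]: 1 | 2 | 3 | 3
  R[4]: 1 | 2 | 3 | 4

giving w = (2, 3, 1, 4) via Δ²R.

ℓ(w)=2; the 1 essential cell (i,j,r):

[(2, 1, 0)]


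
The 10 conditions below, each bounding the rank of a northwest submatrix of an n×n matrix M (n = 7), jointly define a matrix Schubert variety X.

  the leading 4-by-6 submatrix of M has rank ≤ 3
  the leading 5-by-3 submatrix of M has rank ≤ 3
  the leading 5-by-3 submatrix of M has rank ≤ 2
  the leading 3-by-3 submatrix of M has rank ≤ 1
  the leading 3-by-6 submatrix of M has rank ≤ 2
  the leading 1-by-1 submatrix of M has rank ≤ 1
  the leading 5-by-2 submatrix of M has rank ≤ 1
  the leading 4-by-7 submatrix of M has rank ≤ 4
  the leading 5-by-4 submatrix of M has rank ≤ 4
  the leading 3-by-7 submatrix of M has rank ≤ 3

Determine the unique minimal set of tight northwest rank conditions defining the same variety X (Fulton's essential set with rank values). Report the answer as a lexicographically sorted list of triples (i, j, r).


Reconstructing r_w from the 10 given conditions:

  i=1: 1 | 1 | 1 | 1 | 1 | 1 | 1
  i=2: 1 | 1 | 1 | 2 | 2 | 2 | 2
  i=3: 1 | 1 | 1 | 2 | 2 | 2 | 3
  i=4: 1 | 1 | 2 | 3 | 3 | 3 | 4
  i=5: 1 | 1 | 2 | 3 | 4 | 4 | 5
  i=6: 1 | 2 | 3 | 4 | 5 | 5 | 6
  i=7: 1 | 2 | 3 | 4 | 5 | 6 | 7

the unique w with this rank table is (1, 4, 7, 3, 5, 2, 6).

Rothe diagram D(w) (8 cells), 3 SE-corners (essential conditions):

[(3, 3, 1), (3, 6, 2), (5, 2, 1)]


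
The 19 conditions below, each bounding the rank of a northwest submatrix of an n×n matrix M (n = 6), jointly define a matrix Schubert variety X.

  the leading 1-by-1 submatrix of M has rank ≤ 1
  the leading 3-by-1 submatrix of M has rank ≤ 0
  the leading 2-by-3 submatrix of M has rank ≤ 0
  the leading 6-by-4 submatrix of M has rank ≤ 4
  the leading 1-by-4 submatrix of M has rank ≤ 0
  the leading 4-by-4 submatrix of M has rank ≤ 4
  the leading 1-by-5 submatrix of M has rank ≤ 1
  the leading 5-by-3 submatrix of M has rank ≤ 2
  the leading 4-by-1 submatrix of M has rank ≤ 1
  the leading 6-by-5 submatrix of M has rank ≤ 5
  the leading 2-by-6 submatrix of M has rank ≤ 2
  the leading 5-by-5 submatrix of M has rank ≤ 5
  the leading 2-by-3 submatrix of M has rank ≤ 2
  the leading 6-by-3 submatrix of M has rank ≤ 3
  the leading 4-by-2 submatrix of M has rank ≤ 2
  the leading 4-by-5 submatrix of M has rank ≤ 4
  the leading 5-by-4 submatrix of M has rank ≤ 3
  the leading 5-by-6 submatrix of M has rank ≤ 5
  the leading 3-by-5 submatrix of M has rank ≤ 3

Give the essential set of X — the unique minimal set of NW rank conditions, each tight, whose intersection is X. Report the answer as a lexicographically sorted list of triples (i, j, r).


Reconstructing r_w from the 19 given conditions:

  0  0  0  0  1  1
  0  0  0  1  2  2
  0  1  1  2  3  3
  1  2  2  3  4  4
  1  2  2  3  4  5
  1  2  3  4  5  6

reading off 1-entries of Δ²R: w = (5, 4, 2, 1, 6, 3).

Fulton essential set (4 of the 9 Rothe cells):

[(1, 4, 0), (2, 3, 0), (3, 1, 0), (5, 3, 2)]


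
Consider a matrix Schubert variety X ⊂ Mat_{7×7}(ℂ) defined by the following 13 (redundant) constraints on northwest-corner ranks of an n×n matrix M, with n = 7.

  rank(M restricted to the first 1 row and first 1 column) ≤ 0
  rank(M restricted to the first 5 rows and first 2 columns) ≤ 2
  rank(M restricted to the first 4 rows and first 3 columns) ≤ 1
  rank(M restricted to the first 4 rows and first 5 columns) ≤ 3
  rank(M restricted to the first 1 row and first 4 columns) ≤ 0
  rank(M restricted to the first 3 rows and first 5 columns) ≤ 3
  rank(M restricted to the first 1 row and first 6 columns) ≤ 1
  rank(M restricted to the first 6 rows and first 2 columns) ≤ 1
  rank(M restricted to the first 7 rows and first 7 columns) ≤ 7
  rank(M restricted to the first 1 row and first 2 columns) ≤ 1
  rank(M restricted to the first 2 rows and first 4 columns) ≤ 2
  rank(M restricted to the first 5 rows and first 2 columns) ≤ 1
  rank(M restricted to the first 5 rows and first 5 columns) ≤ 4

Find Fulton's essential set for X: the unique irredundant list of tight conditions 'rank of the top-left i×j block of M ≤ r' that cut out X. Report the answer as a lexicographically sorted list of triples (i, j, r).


Rank table r_w(7×7) implied by the 13 constraints:

  row 1: 0 | 0 | 0 | 0 | 1 | 1 | 1
  row 2: 1 | 1 | 1 | 1 | 2 | 2 | 2
  row 3: 1 | 1 | 1 | 2 | 3 | 3 | 3
  row 4: 1 | 1 | 1 | 2 | 3 | 4 | 4
  row 5: 1 | 1 | 2 | 3 | 4 | 5 | 5
  row 6: 1 | 1 | 2 | 3 | 4 | 5 | 6
  row 7: 1 | 2 | 3 | 4 | 5 | 6 | 7

hence w(1..7) = (5, 1, 4, 6, 3, 7, 2).

D(w) has 10 cells with 3 SE-corners; essential set:

[(1, 4, 0), (4, 3, 1), (6, 2, 1)]


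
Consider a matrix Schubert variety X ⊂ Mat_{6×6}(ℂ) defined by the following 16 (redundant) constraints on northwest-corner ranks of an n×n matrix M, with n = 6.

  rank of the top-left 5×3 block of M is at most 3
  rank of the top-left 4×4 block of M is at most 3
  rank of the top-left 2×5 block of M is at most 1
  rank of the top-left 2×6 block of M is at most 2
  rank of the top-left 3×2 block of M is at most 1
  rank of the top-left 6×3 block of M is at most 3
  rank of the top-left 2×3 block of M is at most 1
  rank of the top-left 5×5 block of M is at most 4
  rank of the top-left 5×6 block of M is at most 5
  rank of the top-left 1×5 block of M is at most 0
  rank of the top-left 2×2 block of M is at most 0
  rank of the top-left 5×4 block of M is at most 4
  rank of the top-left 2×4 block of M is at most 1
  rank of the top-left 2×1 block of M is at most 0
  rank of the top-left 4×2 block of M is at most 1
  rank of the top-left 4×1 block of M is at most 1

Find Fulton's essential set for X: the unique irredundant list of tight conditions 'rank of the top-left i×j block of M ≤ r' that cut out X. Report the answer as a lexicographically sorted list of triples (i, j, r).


The tightest implied rank at each (i,j), from the 16 conditions:

  R[1]: 0, 0, 0, 0, 0, 1
  R[2]: 0, 0, 1, 1, 1, 2
  R[3]: 1, 1, 2, 2, 2, 3
  R[4]: 1, 1, 2, 3, 3, 4
  R[5]: 1, 2, 3, 4, 4, 5
  R[6]: 1, 2, 3, 4, 5, 6

hence w(1..6) = (6, 3, 1, 4, 2, 5).

ℓ(w)=8; the 3 essential cells (i,j,r):

[(1, 5, 0), (2, 2, 0), (4, 2, 1)]


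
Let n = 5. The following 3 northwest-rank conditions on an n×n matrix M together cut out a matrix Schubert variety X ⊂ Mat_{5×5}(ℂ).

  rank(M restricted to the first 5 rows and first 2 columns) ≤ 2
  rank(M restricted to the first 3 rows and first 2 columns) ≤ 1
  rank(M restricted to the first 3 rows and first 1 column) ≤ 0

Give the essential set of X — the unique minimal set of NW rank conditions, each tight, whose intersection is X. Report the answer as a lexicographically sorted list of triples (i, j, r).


Rank table r_w(5×5) implied by the 3 constraints:

  row 1: 0 | 1 | 1 | 1 | 1
  row 2: 0 | 1 | 2 | 2 | 2
  row 3: 0 | 1 | 2 | 3 | 3
  row 4: 1 | 2 | 3 | 4 | 4
  row 5: 1 | 2 | 3 | 4 | 5

reading off 1-entries of Δ²R: w = (2, 3, 4, 1, 5).

Rothe diagram D(w) (3 cells), 1 SE-corner (essential condition):

[(3, 1, 0)]


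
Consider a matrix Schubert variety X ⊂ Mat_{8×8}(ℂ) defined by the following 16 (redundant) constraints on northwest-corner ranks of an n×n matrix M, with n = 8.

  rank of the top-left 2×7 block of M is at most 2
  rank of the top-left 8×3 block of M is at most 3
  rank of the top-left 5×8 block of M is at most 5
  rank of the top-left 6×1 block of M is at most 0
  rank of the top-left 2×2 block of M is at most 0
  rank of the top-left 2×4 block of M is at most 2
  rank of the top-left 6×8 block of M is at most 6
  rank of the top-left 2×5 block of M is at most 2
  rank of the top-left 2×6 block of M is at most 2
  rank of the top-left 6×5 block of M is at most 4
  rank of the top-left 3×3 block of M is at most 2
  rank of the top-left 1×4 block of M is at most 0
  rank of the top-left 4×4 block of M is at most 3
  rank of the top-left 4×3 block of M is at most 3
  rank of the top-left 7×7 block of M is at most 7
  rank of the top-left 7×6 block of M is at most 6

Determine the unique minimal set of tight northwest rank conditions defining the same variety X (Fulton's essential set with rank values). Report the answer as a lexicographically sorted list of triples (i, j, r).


Rank table r_w(8×8) implied by the 16 constraints:

  R[1]: 0  0  0  0  1  1  1  1
  R[2]: 0  0  1  1  2  2  2  2
  R[3]: 0  1  2  2  3  3  3  3
  R[4]: 0  1  2  3  4  4  4  4
  R[5]: 0  1  2  3  4  5  5  5
  R[6]: 0  1  2  3  4  5  6  6
  R[7]: 1  2  3  4  5  6  7  7
  R[8]: 1  2  3  4  5  6  7  8

reading off 1-entries of Δ²R: w = (5, 3, 2, 4, 6, 7, 1, 8).

|D(w)|=10, |Ess(w)|=3:

[(1, 4, 0), (2, 2, 0), (6, 1, 0)]


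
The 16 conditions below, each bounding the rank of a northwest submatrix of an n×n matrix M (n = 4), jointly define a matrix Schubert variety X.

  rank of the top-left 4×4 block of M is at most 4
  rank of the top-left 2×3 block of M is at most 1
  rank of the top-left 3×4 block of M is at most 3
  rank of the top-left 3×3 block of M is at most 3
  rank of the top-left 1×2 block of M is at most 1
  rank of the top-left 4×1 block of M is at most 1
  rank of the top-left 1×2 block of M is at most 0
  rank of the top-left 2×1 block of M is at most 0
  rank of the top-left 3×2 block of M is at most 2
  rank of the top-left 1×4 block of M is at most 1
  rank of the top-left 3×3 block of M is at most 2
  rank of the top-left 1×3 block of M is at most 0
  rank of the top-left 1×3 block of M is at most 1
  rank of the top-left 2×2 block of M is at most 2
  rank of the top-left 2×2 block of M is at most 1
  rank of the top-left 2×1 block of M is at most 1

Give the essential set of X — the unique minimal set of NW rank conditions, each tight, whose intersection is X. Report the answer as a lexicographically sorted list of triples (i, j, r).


The tightest implied rank at each (i,j), from the 16 conditions:

  0, 0, 0, 1
  0, 1, 1, 2
  1, 2, 2, 3
  1, 2, 3, 4

giving w = (4, 2, 1, 3) via Δ²R.

D(w) has 4 cells with 2 SE-corners; essential set:

[(1, 3, 0), (2, 1, 0)]


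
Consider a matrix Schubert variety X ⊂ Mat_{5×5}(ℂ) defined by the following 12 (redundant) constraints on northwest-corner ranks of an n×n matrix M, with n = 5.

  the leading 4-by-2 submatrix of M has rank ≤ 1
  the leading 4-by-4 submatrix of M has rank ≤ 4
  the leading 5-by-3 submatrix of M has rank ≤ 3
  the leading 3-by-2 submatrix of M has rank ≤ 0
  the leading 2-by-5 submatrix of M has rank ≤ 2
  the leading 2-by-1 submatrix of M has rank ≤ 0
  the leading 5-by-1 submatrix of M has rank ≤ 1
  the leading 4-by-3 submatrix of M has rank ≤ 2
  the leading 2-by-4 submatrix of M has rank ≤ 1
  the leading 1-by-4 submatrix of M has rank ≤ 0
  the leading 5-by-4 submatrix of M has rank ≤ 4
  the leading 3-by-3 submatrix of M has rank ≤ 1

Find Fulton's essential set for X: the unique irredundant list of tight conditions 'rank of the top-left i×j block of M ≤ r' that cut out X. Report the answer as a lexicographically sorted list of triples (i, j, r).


Reconstructing r_w from the 12 given conditions:

  i=1: 0, 0, 0, 0, 1
  i=2: 0, 0, 1, 1, 2
  i=3: 0, 0, 1, 2, 3
  i=4: 1, 1, 2, 3, 4
  i=5: 1, 2, 3, 4, 5

so w = (5, 3, 4, 1, 2).

2 SE-corners of the 8-cell Rothe diagram give Ess(w):

[(1, 4, 0), (3, 2, 0)]


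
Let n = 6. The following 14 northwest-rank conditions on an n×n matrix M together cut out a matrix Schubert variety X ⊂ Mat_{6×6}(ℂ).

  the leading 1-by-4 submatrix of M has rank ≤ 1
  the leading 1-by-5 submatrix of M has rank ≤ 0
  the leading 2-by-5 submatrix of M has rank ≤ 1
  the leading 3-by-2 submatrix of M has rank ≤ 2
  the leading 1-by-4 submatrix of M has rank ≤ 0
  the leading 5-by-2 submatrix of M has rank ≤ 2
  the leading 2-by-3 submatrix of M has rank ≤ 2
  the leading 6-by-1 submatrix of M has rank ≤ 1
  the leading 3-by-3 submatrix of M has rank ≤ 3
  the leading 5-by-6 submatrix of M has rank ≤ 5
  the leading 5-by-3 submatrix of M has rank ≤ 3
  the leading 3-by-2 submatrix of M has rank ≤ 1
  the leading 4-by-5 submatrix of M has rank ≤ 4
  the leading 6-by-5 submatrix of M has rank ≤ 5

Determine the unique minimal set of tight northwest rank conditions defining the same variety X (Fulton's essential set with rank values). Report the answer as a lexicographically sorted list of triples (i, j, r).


Propagating the 14 rank bounds to every northwest block:

  0 | 0 | 0 | 0 | 0 | 1
  1 | 1 | 1 | 1 | 1 | 2
  1 | 1 | 2 | 2 | 2 | 3
  1 | 2 | 3 | 3 | 3 | 4
  1 | 2 | 3 | 4 | 4 | 5
  1 | 2 | 3 | 4 | 5 | 6

second differences of R give the permutation w = (6, 1, 3, 2, 4, 5).

Rothe diagram D(w) (6 cells), 2 SE-corners (essential conditions):

[(1, 5, 0), (3, 2, 1)]


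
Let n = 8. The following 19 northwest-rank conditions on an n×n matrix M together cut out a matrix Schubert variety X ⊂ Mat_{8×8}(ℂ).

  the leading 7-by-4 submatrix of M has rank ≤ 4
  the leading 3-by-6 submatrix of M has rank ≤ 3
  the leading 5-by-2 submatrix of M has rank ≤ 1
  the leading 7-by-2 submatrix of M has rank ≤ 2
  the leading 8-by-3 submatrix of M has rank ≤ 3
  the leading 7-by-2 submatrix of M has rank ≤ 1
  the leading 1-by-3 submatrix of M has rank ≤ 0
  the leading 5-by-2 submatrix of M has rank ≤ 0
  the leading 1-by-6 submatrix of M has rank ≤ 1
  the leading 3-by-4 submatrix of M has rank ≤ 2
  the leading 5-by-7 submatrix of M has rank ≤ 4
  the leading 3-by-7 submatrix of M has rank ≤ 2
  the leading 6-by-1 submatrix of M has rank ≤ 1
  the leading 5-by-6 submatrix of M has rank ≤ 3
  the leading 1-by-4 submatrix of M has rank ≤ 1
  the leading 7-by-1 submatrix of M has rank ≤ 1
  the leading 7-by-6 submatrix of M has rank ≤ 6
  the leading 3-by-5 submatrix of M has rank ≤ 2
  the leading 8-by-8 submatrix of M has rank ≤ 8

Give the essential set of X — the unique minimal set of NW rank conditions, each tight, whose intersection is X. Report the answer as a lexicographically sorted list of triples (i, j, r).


Propagating the 19 rank bounds to every northwest block:

  row 1: 0 | 0 | 0 | 1 | 1 | 1 | 1 | 1
  row 2: 0 | 0 | 1 | 2 | 2 | 2 | 2 | 2
  row 3: 0 | 0 | 1 | 2 | 2 | 2 | 2 | 3
  row 4: 0 | 0 | 1 | 2 | 3 | 3 | 3 | 4
  row 5: 0 | 0 | 1 | 2 | 3 | 3 | 4 | 5
  row 6: 1 | 1 | 2 | 3 | 4 | 4 | 5 | 6
  row 7: 1 | 1 | 2 | 3 | 4 | 5 | 6 | 7
  row 8: 1 | 2 | 3 | 4 | 5 | 6 | 7 | 8

so w = (4, 3, 8, 5, 7, 1, 6, 2).

5 SE-corners of the 16-cell Rothe diagram give Ess(w):

[(1, 3, 0), (3, 7, 2), (5, 2, 0), (5, 6, 3), (7, 2, 1)]


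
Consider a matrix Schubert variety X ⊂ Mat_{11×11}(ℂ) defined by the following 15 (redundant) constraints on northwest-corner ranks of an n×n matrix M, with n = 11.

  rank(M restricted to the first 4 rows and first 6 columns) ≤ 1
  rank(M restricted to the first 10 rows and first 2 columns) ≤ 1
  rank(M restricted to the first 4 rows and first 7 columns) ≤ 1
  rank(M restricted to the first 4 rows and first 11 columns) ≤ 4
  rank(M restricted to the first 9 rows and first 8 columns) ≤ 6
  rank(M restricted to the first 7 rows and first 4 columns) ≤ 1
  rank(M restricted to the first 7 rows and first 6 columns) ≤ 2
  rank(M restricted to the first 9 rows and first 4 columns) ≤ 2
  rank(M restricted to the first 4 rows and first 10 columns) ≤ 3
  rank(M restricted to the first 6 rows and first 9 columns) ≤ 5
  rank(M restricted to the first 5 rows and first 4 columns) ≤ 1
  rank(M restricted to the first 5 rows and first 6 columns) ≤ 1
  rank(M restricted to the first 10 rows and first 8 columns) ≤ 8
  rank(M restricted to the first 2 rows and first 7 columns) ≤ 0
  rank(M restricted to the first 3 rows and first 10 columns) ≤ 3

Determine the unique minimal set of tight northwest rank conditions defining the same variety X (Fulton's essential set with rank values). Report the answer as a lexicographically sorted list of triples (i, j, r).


The tightest implied rank at each (i,j), from the 15 conditions:

  R[1]: 0  0  0  0  0  0  0  1  1  1  1
  R[2]: 0  0  0  0  0  0  0  1  2  2  2
  R[3]: 1  1  1  1  1  1  1  2  3  3  3
  R[4]: 1  1  1  1  1  1  1  2  3  3  4
  R[5]: 1  1  1  1  1  1  2  3  4  4  5
  R[6]: 1  1  1  1  2  2  3  4  5  5  6
  R[7]: 1  1  1  1  2  2  3  4  5  6  7
  R[8]: 1  1  2  2  3  3  4  5  6  7  8
  R[9]: 1  1  2  2  3  4  5  6  7  8  9
  R[10]: 1  1  2  3  4  5  6  7  8  9  10
  R[11]: 1  2  3  4  5  6  7  8  9  10  11

so w = (8, 9, 1, 11, 7, 5, 10, 3, 6, 4, 2).

D(w) has 37 cells with 8 SE-corners; essential set:

[(2, 7, 0), (4, 7, 1), (4, 10, 3), (5, 6, 1), (7, 4, 1), (7, 6, 2), (9, 4, 2), (10, 2, 1)]


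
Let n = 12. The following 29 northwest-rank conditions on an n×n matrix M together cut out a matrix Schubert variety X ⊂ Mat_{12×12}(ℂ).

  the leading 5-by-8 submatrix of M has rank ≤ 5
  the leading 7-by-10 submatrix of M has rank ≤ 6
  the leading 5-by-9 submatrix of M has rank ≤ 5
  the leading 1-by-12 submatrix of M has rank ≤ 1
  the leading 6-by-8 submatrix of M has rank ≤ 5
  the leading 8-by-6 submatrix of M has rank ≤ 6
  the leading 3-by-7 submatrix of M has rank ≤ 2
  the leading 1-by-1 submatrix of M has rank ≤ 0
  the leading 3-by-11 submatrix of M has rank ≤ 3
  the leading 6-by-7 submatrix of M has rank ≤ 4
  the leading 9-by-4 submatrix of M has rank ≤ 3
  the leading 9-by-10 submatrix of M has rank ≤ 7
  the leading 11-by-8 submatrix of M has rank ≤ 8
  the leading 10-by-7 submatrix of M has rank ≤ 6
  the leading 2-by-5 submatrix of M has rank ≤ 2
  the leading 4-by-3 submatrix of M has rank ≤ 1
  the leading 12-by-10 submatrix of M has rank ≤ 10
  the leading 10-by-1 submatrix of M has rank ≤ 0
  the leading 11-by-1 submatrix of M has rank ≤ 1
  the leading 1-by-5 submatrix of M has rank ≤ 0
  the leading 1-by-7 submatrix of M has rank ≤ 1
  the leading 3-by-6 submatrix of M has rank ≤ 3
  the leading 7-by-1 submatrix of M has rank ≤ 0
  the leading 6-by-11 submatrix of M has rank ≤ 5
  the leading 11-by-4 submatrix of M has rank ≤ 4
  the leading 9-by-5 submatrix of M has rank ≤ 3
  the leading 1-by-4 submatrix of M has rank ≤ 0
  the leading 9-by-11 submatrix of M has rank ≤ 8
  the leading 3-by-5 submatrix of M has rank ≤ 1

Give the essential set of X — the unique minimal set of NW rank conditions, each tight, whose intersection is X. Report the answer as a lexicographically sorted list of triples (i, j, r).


Propagating the 29 rank bounds to every northwest block:

  i=1: 0 | 0 | 0 | 0 | 0 | 1 | 1 | 1 | 1 | 1 | 1 | 1
  i=2: 0 | 1 | 1 | 1 | 1 | 2 | 2 | 2 | 2 | 2 | 2 | 2
  i=3: 0 | 1 | 1 | 1 | 1 | 2 | 2 | 3 | 3 | 3 | 3 | 3
  i=4: 0 | 1 | 1 | 2 | 2 | 3 | 3 | 4 | 4 | 4 | 4 | 4
  i=5: 0 | 1 | 2 | 3 | 3 | 4 | 4 | 5 | 5 | 5 | 5 | 5
  i=6: 0 | 1 | 2 | 3 | 3 | 4 | 4 | 5 | 5 | 5 | 5 | 6
  i=7: 0 | 1 | 2 | 3 | 3 | 4 | 5 | 6 | 6 | 6 | 6 | 7
  i=8: 0 | 1 | 2 | 3 | 3 | 4 | 5 | 6 | 7 | 7 | 7 | 8
  i=9: 0 | 1 | 2 | 3 | 3 | 4 | 5 | 6 | 7 | 7 | 8 | 9
  i=10: 0 | 1 | 2 | 3 | 4 | 5 | 6 | 7 | 8 | 8 | 9 | 10
  i=11: 1 | 2 | 3 | 4 | 5 | 6 | 7 | 8 | 9 | 9 | 10 | 11
  i=12: 1 | 2 | 3 | 4 | 5 | 6 | 7 | 8 | 9 | 10 | 11 | 12

second differences of R give the permutation w = (6, 2, 8, 4, 3, 12, 7, 9, 11, 5, 1, 10).

Rothe diagram D(w) (28 cells), 9 SE-corners (essential conditions):

[(1, 5, 0), (3, 5, 1), (3, 7, 2), (4, 3, 1), (6, 7, 4), (6, 11, 5), (9, 5, 3), (9, 10, 7), (10, 1, 0)]


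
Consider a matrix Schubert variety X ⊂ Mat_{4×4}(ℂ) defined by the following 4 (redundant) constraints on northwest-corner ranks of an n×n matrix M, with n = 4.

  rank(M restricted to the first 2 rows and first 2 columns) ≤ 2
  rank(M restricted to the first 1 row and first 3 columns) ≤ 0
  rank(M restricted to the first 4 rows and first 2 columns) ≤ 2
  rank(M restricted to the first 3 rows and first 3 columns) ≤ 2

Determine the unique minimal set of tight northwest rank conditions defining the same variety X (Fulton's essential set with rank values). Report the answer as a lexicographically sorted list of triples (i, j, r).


Computing R[i][j] = min implied NW-rank bound (n=4, 4 conditions):

  i=1: 0 | 0 | 0 | 1
  i=2: 1 | 1 | 1 | 2
  i=3: 1 | 2 | 2 | 3
  i=4: 1 | 2 | 3 | 4

giving w = (4, 1, 2, 3) via Δ²R.

|D(w)|=3, |Ess(w)|=1:

[(1, 3, 0)]


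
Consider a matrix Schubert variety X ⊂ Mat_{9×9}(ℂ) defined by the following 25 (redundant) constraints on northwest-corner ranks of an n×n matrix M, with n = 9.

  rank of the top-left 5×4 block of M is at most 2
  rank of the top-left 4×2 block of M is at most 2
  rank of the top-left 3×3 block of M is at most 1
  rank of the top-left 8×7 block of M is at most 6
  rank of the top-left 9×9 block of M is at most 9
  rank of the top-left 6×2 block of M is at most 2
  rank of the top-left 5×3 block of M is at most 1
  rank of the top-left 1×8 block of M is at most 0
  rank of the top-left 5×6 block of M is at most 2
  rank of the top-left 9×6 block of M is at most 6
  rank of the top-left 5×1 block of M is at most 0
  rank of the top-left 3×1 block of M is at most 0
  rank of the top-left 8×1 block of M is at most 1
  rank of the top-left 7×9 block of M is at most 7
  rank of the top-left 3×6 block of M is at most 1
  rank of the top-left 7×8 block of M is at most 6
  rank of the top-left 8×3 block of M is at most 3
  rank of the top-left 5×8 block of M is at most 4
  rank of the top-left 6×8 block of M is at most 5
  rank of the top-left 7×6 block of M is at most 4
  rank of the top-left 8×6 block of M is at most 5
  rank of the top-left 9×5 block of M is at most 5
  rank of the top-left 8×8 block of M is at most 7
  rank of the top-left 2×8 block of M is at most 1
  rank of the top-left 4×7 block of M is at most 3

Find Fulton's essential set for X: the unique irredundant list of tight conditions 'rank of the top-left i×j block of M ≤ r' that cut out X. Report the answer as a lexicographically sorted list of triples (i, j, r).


The tightest implied rank at each (i,j), from the 25 conditions:

  row 1: 0  0  0  0  0  0  0  0  1
  row 2: 0  1  1  1  1  1  1  1  2
  row 3: 0  1  1  1  1  1  2  2  3
  row 4: 0  1  1  2  2  2  3  3  4
  row 5: 0  1  1  2  2  2  3  4  5
  row 6: 1  2  2  3  3  3  4  5  6
  row 7: 1  2  3  4  4  4  5  6  7
  row 8: 1  2  3  4  5  5  6  7  8
  row 9: 1  2  3  4  5  6  7  8  9

the unique w with this rank table is (9, 2, 7, 4, 8, 1, 3, 5, 6).

5 SE-corners of the 20-cell Rothe diagram give Ess(w):

[(1, 8, 0), (3, 6, 1), (5, 1, 0), (5, 3, 1), (5, 6, 2)]


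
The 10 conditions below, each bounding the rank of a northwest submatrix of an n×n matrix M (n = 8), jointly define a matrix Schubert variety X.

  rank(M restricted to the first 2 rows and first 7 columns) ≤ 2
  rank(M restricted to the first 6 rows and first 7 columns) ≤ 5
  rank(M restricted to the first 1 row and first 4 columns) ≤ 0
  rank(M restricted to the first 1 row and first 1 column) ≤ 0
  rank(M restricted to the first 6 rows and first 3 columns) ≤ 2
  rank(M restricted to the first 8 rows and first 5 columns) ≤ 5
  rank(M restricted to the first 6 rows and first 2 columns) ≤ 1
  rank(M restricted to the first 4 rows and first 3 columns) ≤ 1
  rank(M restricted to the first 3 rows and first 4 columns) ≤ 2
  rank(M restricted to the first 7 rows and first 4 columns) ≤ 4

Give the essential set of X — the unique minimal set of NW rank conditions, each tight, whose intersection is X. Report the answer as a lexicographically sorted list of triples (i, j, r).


Propagating the 10 rank bounds to every northwest block:

  0 0 0 0 1 1 1 1
  1 1 1 1 2 2 2 2
  1 1 1 2 3 3 3 3
  1 1 1 2 3 4 4 4
  1 1 2 3 4 5 5 5
  1 1 2 3 4 5 5 6
  1 2 3 4 5 6 6 7
  1 2 3 4 5 6 7 8

the unique w with this rank table is (5, 1, 4, 6, 3, 8, 2, 7).

4 SE-corners of the 11-cell Rothe diagram give Ess(w):

[(1, 4, 0), (4, 3, 1), (6, 2, 1), (6, 7, 5)]


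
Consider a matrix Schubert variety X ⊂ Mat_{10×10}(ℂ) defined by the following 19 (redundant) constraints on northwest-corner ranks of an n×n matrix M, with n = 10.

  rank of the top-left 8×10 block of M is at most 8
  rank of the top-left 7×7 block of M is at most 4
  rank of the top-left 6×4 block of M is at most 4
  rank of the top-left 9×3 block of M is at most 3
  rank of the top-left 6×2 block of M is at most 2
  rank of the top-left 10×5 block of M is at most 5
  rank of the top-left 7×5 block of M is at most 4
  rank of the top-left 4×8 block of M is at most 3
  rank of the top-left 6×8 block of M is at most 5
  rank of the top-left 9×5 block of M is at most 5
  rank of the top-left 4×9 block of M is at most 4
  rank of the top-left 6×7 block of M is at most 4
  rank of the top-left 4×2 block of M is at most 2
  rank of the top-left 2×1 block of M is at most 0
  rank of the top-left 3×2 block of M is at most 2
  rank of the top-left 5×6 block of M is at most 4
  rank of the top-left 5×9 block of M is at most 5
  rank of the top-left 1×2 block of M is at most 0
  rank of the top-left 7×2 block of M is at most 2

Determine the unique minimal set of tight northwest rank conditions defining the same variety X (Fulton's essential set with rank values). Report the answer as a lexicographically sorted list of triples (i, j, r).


Computing R[i][j] = min implied NW-rank bound (n=10, 19 conditions):

  row 1: 0 | 0 | 1 | 1 | 1 | 1 | 1 | 1 | 1 | 1
  row 2: 0 | 1 | 2 | 2 | 2 | 2 | 2 | 2 | 2 | 2
  row 3: 1 | 2 | 3 | 3 | 3 | 3 | 3 | 3 | 3 | 3
  row 4: 1 | 2 | 3 | 3 | 3 | 3 | 3 | 3 | 4 | 4
  row 5: 1 | 2 | 3 | 4 | 4 | 4 | 4 | 4 | 5 | 5
  row 6: 1 | 2 | 3 | 4 | 4 | 4 | 4 | 5 | 6 | 6
  row 7: 1 | 2 | 3 | 4 | 4 | 4 | 4 | 5 | 6 | 7
  row 8: 1 | 2 | 3 | 4 | 5 | 5 | 5 | 6 | 7 | 8
  row 9: 1 | 2 | 3 | 4 | 5 | 6 | 6 | 7 | 8 | 9
  row 10: 1 | 2 | 3 | 4 | 5 | 6 | 7 | 8 | 9 | 10

reading off 1-entries of Δ²R: w = (3, 2, 1, 9, 4, 8, 10, 5, 6, 7).

|D(w)|=14, |Ess(w)|=4:

[(1, 2, 0), (2, 1, 0), (4, 8, 3), (7, 7, 4)]


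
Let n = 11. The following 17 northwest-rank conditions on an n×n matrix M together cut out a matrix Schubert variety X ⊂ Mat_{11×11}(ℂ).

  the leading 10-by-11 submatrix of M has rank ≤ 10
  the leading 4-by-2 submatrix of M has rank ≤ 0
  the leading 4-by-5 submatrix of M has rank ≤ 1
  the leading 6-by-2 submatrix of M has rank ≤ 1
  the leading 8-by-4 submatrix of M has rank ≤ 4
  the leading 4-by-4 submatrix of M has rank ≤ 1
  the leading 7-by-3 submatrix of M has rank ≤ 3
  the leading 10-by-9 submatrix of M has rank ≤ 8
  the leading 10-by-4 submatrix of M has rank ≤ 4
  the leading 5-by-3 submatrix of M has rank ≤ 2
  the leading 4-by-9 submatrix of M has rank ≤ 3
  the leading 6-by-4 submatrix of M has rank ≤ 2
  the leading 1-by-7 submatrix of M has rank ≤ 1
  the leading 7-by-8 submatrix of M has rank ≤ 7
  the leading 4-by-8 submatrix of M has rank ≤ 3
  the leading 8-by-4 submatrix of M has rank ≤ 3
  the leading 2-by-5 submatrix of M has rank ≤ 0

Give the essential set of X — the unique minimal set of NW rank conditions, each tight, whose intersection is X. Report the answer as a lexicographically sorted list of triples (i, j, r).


Propagating the 17 rank bounds to every northwest block:

  0  0  0  0  0  1  1  1  1  1  1
  0  0  0  0  0  1  2  2  2  2  2
  0  0  1  1  1  2  3  3  3  3  3
  0  0  1  1  1  2  3  3  3  4  4
  1  1  2  2  2  3  4  4  4  5  5
  1  1  2  2  3  4  5  5  5  6  6
  1  2  3  3  4  5  6  6  6  7  7
  1  2  3  3  4  5  6  7  7  8  8
  1  2  3  4  5  6  7  8  8  9  9
  1  2  3  4  5  6  7  8  8  9  10
  1  2  3  4  5  6  7  8  9  10  11

the unique w with this rank table is (6, 7, 3, 10, 1, 5, 2, 8, 4, 11, 9).

ℓ(w)=22; the 8 essential cells (i,j,r):

[(2, 5, 0), (4, 2, 0), (4, 5, 1), (4, 9, 3), (6, 2, 1), (6, 4, 2), (8, 4, 3), (10, 9, 8)]


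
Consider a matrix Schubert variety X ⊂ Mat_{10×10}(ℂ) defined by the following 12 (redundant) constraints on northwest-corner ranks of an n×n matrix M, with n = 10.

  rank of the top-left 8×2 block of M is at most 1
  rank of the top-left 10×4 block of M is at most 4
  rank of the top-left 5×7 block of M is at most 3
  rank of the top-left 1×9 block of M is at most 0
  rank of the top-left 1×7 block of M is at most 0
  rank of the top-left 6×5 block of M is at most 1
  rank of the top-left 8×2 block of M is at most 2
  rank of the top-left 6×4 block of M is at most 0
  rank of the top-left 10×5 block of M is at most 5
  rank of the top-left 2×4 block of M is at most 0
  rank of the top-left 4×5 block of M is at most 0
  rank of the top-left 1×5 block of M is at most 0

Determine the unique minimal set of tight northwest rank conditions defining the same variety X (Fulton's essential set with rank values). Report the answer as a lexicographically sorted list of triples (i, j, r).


Recovering R(i,j) via the rank-extension bound from the 12 conditions:

  i=1: 0 0 0 0 0 0 0 0 0 1
  i=2: 0 0 0 0 0 1 1 1 1 2
  i=3: 0 0 0 0 0 1 2 2 2 3
  i=4: 0 0 0 0 0 1 2 3 3 4
  i=5: 0 0 0 0 1 2 3 4 4 5
  i=6: 0 0 0 0 1 2 3 4 5 6
  i=7: 1 1 1 1 2 3 4 5 6 7
  i=8: 1 1 2 2 3 4 5 6 7 8
  i=9: 1 2 3 3 4 5 6 7 8 9
  i=10: 1 2 3 4 5 6 7 8 9 10

giving w = (10, 6, 7, 8, 5, 9, 1, 3, 2, 4) via Δ²R.

4 SE-corners of the 33-cell Rothe diagram give Ess(w):

[(1, 9, 0), (4, 5, 0), (6, 4, 0), (8, 2, 1)]


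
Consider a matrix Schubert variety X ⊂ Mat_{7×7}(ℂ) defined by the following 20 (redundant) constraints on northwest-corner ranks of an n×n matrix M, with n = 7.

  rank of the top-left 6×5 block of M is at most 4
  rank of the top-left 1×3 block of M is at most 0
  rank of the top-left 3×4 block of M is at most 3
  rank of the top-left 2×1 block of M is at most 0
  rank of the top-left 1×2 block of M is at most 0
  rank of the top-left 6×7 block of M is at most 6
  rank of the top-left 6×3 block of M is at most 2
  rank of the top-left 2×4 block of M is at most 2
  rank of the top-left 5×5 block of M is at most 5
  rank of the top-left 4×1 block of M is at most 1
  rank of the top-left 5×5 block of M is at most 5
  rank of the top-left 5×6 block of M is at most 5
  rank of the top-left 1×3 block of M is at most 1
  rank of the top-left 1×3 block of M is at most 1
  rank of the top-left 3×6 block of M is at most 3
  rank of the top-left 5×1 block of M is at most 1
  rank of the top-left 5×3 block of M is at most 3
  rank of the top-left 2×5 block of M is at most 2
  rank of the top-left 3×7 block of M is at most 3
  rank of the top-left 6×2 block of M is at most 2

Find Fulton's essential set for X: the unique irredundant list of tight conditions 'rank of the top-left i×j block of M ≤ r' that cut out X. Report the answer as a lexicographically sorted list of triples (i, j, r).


Computing R[i][j] = min implied NW-rank bound (n=7, 20 conditions):

  R[1]: 0  0  0  1  1  1  1
  R[2]: 0  1  1  2  2  2  2
  R[3]: 1  2  2  3  3  3  3
  R[4]: 1  2  2  3  4  4  4
  R[5]: 1  2  2  3  4  5  5
  R[6]: 1  2  2  3  4  5  6
  R[7]: 1  2  3  4  5  6  7

reading off 1-entries of Δ²R: w = (4, 2, 1, 5, 6, 7, 3).

|D(w)|=7, |Ess(w)|=3:

[(1, 3, 0), (2, 1, 0), (6, 3, 2)]


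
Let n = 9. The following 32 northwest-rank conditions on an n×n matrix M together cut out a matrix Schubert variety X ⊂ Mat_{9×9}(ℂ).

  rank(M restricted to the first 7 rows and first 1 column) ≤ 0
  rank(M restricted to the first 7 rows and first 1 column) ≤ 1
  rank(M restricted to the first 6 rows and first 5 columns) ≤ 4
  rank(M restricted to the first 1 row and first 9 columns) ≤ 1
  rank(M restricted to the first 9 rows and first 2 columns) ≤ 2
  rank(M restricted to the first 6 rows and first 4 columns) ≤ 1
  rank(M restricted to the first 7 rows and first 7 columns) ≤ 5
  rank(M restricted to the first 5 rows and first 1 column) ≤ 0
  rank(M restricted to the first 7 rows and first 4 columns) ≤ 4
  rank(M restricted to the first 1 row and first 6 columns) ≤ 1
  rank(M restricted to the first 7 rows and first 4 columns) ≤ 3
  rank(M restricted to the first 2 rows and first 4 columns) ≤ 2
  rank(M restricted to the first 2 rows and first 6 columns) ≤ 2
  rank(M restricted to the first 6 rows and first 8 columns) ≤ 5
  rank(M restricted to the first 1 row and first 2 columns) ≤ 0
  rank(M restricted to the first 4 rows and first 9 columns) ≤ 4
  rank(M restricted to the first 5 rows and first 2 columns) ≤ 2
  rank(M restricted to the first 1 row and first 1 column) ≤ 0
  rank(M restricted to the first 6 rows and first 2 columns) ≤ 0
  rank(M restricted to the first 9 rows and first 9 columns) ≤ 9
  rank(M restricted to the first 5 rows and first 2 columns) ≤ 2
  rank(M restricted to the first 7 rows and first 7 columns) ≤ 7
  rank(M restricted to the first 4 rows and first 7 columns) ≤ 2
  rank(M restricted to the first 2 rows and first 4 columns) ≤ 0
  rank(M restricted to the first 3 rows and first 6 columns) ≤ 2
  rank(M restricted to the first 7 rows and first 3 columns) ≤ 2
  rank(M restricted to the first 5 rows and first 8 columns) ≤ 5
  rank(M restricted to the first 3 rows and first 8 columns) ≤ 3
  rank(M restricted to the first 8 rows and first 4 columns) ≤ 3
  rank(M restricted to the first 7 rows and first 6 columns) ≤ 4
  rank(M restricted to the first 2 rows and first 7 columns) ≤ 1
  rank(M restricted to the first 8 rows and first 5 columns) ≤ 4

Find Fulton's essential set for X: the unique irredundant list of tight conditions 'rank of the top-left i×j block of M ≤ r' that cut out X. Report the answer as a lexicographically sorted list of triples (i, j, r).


Reconstructing r_w from the 32 given conditions:

  row 1: 0 0 0 0 1 1 1 1 1
  row 2: 0 0 0 0 1 1 1 2 2
  row 3: 0 0 1 1 2 2 2 3 3
  row 4: 0 0 1 1 2 2 2 3 4
  row 5: 0 0 1 1 2 3 3 4 5
  row 6: 0 0 1 1 2 3 4 5 6
  row 7: 0 1 2 2 3 4 5 6 7
  row 8: 1 2 3 3 4 5 6 7 8
  row 9: 1 2 3 4 5 6 7 8 9

so w = (5, 8, 3, 9, 6, 7, 2, 1, 4).

Rothe diagram D(w) (24 cells), 6 SE-corners (essential conditions):

[(2, 4, 0), (2, 7, 1), (4, 7, 2), (6, 2, 0), (6, 4, 1), (7, 1, 0)]
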